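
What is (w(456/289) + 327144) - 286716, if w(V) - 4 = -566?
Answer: 39866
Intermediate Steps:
w(V) = -562 (w(V) = 4 - 566 = -562)
(w(456/289) + 327144) - 286716 = (-562 + 327144) - 286716 = 326582 - 286716 = 39866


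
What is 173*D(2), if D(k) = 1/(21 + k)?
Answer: 173/23 ≈ 7.5217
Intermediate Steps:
173*D(2) = 173/(21 + 2) = 173/23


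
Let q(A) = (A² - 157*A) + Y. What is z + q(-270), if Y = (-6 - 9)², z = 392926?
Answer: 508441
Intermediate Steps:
Y = 225 (Y = (-15)² = 225)
q(A) = 225 + A² - 157*A (q(A) = (A² - 157*A) + 225 = 225 + A² - 157*A)
z + q(-270) = 392926 + (225 + (-270)² - 157*(-270)) = 392926 + (225 + 72900 + 42390) = 392926 + 115515 = 508441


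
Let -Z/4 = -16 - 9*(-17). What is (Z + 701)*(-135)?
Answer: -20655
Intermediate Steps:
Z = -548 (Z = -4*(-16 - 9*(-17)) = -4*(-16 + 153) = -4*137 = -548)
(Z + 701)*(-135) = (-548 + 701)*(-135) = 153*(-135) = -20655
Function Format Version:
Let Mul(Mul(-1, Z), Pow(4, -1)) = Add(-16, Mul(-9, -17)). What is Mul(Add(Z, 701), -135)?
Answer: -20655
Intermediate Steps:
Z = -548 (Z = Mul(-4, Add(-16, Mul(-9, -17))) = Mul(-4, Add(-16, 153)) = Mul(-4, 137) = -548)
Mul(Add(Z, 701), -135) = Mul(Add(-548, 701), -135) = Mul(153, -135) = -20655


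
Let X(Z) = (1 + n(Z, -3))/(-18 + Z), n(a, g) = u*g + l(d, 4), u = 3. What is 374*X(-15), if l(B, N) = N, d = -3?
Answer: 136/3 ≈ 45.333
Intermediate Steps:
n(a, g) = 4 + 3*g (n(a, g) = 3*g + 4 = 4 + 3*g)
X(Z) = -4/(-18 + Z) (X(Z) = (1 + (4 + 3*(-3)))/(-18 + Z) = (1 + (4 - 9))/(-18 + Z) = (1 - 5)/(-18 + Z) = -4/(-18 + Z))
374*X(-15) = 374*(-4/(-18 - 15)) = 374*(-4/(-33)) = 374*(-4*(-1/33)) = 374*(4/33) = 136/3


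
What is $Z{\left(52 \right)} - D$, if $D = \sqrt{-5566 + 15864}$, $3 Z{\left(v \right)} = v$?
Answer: $\frac{52}{3} - \sqrt{10298} \approx -84.146$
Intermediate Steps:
$Z{\left(v \right)} = \frac{v}{3}$
$D = \sqrt{10298} \approx 101.48$
$Z{\left(52 \right)} - D = \frac{1}{3} \cdot 52 - \sqrt{10298} = \frac{52}{3} - \sqrt{10298}$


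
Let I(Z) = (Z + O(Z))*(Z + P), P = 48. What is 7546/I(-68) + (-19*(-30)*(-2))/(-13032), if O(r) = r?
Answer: 2113339/738480 ≈ 2.8617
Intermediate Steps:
I(Z) = 2*Z*(48 + Z) (I(Z) = (Z + Z)*(Z + 48) = (2*Z)*(48 + Z) = 2*Z*(48 + Z))
7546/I(-68) + (-19*(-30)*(-2))/(-13032) = 7546/((2*(-68)*(48 - 68))) + (-19*(-30)*(-2))/(-13032) = 7546/((2*(-68)*(-20))) + (570*(-2))*(-1/13032) = 7546/2720 - 1140*(-1/13032) = 7546*(1/2720) + 95/1086 = 3773/1360 + 95/1086 = 2113339/738480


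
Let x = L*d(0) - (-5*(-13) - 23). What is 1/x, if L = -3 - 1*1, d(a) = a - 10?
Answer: -½ ≈ -0.50000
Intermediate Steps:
d(a) = -10 + a
L = -4 (L = -3 - 1 = -4)
x = -2 (x = -4*(-10 + 0) - (-5*(-13) - 23) = -4*(-10) - (65 - 23) = 40 - 1*42 = 40 - 42 = -2)
1/x = 1/(-2) = -½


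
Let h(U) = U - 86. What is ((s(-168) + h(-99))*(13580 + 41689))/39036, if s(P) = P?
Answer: -6503319/13012 ≈ -499.79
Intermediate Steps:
h(U) = -86 + U
((s(-168) + h(-99))*(13580 + 41689))/39036 = ((-168 + (-86 - 99))*(13580 + 41689))/39036 = ((-168 - 185)*55269)*(1/39036) = -353*55269*(1/39036) = -19509957*1/39036 = -6503319/13012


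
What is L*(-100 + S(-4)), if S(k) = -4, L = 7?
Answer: -728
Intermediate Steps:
L*(-100 + S(-4)) = 7*(-100 - 4) = 7*(-104) = -728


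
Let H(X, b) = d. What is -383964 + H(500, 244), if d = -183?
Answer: -384147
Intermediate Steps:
H(X, b) = -183
-383964 + H(500, 244) = -383964 - 183 = -384147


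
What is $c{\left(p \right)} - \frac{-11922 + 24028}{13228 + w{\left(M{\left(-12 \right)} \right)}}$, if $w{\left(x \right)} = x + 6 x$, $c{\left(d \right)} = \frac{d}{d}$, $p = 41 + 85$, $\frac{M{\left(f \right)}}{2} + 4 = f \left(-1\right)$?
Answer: $\frac{617}{6670} \approx 0.092504$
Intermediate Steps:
$M{\left(f \right)} = -8 - 2 f$ ($M{\left(f \right)} = -8 + 2 f \left(-1\right) = -8 + 2 \left(- f\right) = -8 - 2 f$)
$p = 126$
$c{\left(d \right)} = 1$
$w{\left(x \right)} = 7 x$
$c{\left(p \right)} - \frac{-11922 + 24028}{13228 + w{\left(M{\left(-12 \right)} \right)}} = 1 - \frac{-11922 + 24028}{13228 + 7 \left(-8 - -24\right)} = 1 - \frac{12106}{13228 + 7 \left(-8 + 24\right)} = 1 - \frac{12106}{13228 + 7 \cdot 16} = 1 - \frac{12106}{13228 + 112} = 1 - \frac{12106}{13340} = 1 - 12106 \cdot \frac{1}{13340} = 1 - \frac{6053}{6670} = \frac{617}{6670}$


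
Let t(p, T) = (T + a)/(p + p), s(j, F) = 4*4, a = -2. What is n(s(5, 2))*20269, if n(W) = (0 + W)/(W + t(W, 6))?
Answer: 2594432/129 ≈ 20112.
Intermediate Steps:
s(j, F) = 16
t(p, T) = (-2 + T)/(2*p) (t(p, T) = (T - 2)/(p + p) = (-2 + T)/((2*p)) = (-2 + T)*(1/(2*p)) = (-2 + T)/(2*p))
n(W) = W/(W + 2/W) (n(W) = (0 + W)/(W + (-2 + 6)/(2*W)) = W/(W + (1/2)*4/W) = W/(W + 2/W))
n(s(5, 2))*20269 = (16**2/(2 + 16**2))*20269 = (256/(2 + 256))*20269 = (256/258)*20269 = (256*(1/258))*20269 = (128/129)*20269 = 2594432/129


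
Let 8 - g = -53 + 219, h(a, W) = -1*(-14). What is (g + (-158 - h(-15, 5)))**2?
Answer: 108900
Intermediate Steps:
h(a, W) = 14
g = -158 (g = 8 - (-53 + 219) = 8 - 1*166 = 8 - 166 = -158)
(g + (-158 - h(-15, 5)))**2 = (-158 + (-158 - 1*14))**2 = (-158 + (-158 - 14))**2 = (-158 - 172)**2 = (-330)**2 = 108900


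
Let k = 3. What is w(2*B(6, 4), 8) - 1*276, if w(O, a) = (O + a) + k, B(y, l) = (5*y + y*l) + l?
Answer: -149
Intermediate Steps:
B(y, l) = l + 5*y + l*y (B(y, l) = (5*y + l*y) + l = l + 5*y + l*y)
w(O, a) = 3 + O + a (w(O, a) = (O + a) + 3 = 3 + O + a)
w(2*B(6, 4), 8) - 1*276 = (3 + 2*(4 + 5*6 + 4*6) + 8) - 1*276 = (3 + 2*(4 + 30 + 24) + 8) - 276 = (3 + 2*58 + 8) - 276 = (3 + 116 + 8) - 276 = 127 - 276 = -149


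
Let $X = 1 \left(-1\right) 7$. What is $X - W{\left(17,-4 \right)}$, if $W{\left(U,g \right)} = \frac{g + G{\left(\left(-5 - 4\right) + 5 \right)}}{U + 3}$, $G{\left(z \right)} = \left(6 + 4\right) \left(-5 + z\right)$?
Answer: $- \frac{23}{10} \approx -2.3$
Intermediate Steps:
$X = -7$ ($X = \left(-1\right) 7 = -7$)
$G{\left(z \right)} = -50 + 10 z$ ($G{\left(z \right)} = 10 \left(-5 + z\right) = -50 + 10 z$)
$W{\left(U,g \right)} = \frac{-90 + g}{3 + U}$ ($W{\left(U,g \right)} = \frac{g - \left(50 - 10 \left(\left(-5 - 4\right) + 5\right)\right)}{U + 3} = \frac{g - \left(50 - 10 \left(-9 + 5\right)\right)}{3 + U} = \frac{g + \left(-50 + 10 \left(-4\right)\right)}{3 + U} = \frac{g - 90}{3 + U} = \frac{-90 + g}{3 + U}$)
$X - W{\left(17,-4 \right)} = -7 - \frac{-90 - 4}{3 + 17} = -7 - \frac{1}{20} \left(-94\right) = -7 - - \frac{47}{10} = -7 + \frac{47}{10} = - \frac{23}{10}$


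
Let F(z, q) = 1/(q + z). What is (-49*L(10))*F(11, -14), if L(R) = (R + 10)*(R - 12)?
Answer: -1960/3 ≈ -653.33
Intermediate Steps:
L(R) = (-12 + R)*(10 + R) (L(R) = (10 + R)*(-12 + R) = (-12 + R)*(10 + R))
(-49*L(10))*F(11, -14) = (-49*(-120 + 10**2 - 2*10))/(-14 + 11) = -49*(-120 + 100 - 20)/(-3) = -49*(-40)*(-1/3) = 1960*(-1/3) = -1960/3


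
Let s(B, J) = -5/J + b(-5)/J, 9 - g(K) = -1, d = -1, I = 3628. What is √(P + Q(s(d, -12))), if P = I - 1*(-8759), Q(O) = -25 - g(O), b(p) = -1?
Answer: 8*√193 ≈ 111.14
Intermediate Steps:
g(K) = 10 (g(K) = 9 - 1*(-1) = 9 + 1 = 10)
s(B, J) = -6/J (s(B, J) = -5/J - 1/J = -6/J)
Q(O) = -35 (Q(O) = -25 - 1*10 = -25 - 10 = -35)
P = 12387 (P = 3628 - 1*(-8759) = 3628 + 8759 = 12387)
√(P + Q(s(d, -12))) = √(12387 - 35) = √12352 = 8*√193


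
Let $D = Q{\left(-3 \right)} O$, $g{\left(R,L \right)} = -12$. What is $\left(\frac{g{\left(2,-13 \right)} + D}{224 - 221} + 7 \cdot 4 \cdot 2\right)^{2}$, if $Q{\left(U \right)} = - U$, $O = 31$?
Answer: $6889$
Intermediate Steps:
$D = 93$ ($D = \left(-1\right) \left(-3\right) 31 = 3 \cdot 31 = 93$)
$\left(\frac{g{\left(2,-13 \right)} + D}{224 - 221} + 7 \cdot 4 \cdot 2\right)^{2} = \left(\frac{-12 + 93}{224 - 221} + 7 \cdot 4 \cdot 2\right)^{2} = \left(\frac{81}{3} + 28 \cdot 2\right)^{2} = \left(81 \cdot \frac{1}{3} + 56\right)^{2} = \left(27 + 56\right)^{2} = 83^{2} = 6889$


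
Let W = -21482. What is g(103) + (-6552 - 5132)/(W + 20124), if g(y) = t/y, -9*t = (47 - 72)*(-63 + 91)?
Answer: 5890834/629433 ≈ 9.3589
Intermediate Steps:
t = 700/9 (t = -(47 - 72)*(-63 + 91)/9 = -(-25)*28/9 = -⅑*(-700) = 700/9 ≈ 77.778)
g(y) = 700/(9*y)
g(103) + (-6552 - 5132)/(W + 20124) = (700/9)/103 + (-6552 - 5132)/(-21482 + 20124) = (700/9)*(1/103) - 11684/(-1358) = 700/927 - 11684*(-1/1358) = 700/927 + 5842/679 = 5890834/629433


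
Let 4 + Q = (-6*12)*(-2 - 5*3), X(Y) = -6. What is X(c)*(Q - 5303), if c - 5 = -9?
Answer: 24498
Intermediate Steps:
c = -4 (c = 5 - 9 = -4)
Q = 1220 (Q = -4 + (-6*12)*(-2 - 5*3) = -4 - 72*(-2 - 15) = -4 - 72*(-17) = -4 + 1224 = 1220)
X(c)*(Q - 5303) = -6*(1220 - 5303) = -6*(-4083) = 24498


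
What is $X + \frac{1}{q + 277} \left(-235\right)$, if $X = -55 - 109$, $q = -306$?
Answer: $- \frac{4521}{29} \approx -155.9$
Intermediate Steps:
$X = -164$ ($X = -55 - 109 = -164$)
$X + \frac{1}{q + 277} \left(-235\right) = -164 + \frac{1}{-306 + 277} \left(-235\right) = -164 + \frac{1}{-29} \left(-235\right) = -164 - - \frac{235}{29} = -164 + \frac{235}{29} = - \frac{4521}{29}$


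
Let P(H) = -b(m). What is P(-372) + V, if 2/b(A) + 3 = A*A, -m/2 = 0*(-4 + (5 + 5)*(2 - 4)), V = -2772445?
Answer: -8317333/3 ≈ -2.7724e+6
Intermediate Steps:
m = 0 (m = -0*(-4 + (5 + 5)*(2 - 4)) = -0*(-4 + 10*(-2)) = -0*(-4 - 20) = -0*(-24) = -2*0 = 0)
b(A) = 2/(-3 + A²) (b(A) = 2/(-3 + A*A) = 2/(-3 + A²))
P(H) = ⅔ (P(H) = -2/(-3 + 0²) = -2/(-3 + 0) = -2/(-3) = -2*(-1)/3 = -1*(-⅔) = ⅔)
P(-372) + V = ⅔ - 2772445 = -8317333/3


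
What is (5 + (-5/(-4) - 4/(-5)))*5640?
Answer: 39762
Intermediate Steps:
(5 + (-5/(-4) - 4/(-5)))*5640 = (5 + (-5*(-¼) - 4*(-⅕)))*5640 = (5 + (5/4 + ⅘))*5640 = (5 + 41/20)*5640 = (141/20)*5640 = 39762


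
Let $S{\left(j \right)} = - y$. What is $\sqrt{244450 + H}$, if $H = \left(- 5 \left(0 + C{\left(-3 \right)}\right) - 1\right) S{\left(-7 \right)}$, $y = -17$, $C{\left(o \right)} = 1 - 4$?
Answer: $4 \sqrt{15293} \approx 494.66$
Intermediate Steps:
$C{\left(o \right)} = -3$ ($C{\left(o \right)} = 1 - 4 = -3$)
$S{\left(j \right)} = 17$ ($S{\left(j \right)} = \left(-1\right) \left(-17\right) = 17$)
$H = 238$ ($H = \left(- 5 \left(0 - 3\right) - 1\right) 17 = \left(\left(-5\right) \left(-3\right) - 1\right) 17 = \left(15 - 1\right) 17 = 14 \cdot 17 = 238$)
$\sqrt{244450 + H} = \sqrt{244450 + 238} = \sqrt{244688} = 4 \sqrt{15293}$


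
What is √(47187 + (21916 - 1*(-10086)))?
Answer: √79189 ≈ 281.41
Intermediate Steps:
√(47187 + (21916 - 1*(-10086))) = √(47187 + (21916 + 10086)) = √(47187 + 32002) = √79189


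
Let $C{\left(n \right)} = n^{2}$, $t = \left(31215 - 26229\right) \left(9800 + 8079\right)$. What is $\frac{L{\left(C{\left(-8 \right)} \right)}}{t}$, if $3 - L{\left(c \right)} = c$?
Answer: $- \frac{61}{89144694} \approx -6.8428 \cdot 10^{-7}$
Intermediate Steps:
$t = 89144694$ ($t = 4986 \cdot 17879 = 89144694$)
$L{\left(c \right)} = 3 - c$
$\frac{L{\left(C{\left(-8 \right)} \right)}}{t} = \frac{3 - \left(-8\right)^{2}}{89144694} = \left(3 - 64\right) \frac{1}{89144694} = \left(-61\right) \frac{1}{89144694} = - \frac{61}{89144694}$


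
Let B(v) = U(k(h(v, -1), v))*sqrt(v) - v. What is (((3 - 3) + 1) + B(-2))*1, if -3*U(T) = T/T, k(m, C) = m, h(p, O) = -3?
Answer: 3 - I*sqrt(2)/3 ≈ 3.0 - 0.4714*I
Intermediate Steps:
U(T) = -1/3 (U(T) = -T/(3*T) = -1/3*1 = -1/3)
B(v) = -v - sqrt(v)/3 (B(v) = -sqrt(v)/3 - v = -v - sqrt(v)/3)
(((3 - 3) + 1) + B(-2))*1 = (((3 - 3) + 1) + (-1*(-2) - I*sqrt(2)/3))*1 = ((0 + 1) + (2 - I*sqrt(2)/3))*1 = (1 + (2 - I*sqrt(2)/3))*1 = (3 - I*sqrt(2)/3)*1 = 3 - I*sqrt(2)/3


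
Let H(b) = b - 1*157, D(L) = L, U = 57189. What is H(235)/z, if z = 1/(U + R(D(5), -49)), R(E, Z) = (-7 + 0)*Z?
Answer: 4487496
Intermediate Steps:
R(E, Z) = -7*Z
z = 1/57532 (z = 1/(57189 - 7*(-49)) = 1/(57189 + 343) = 1/57532 ≈ 1.7382e-5)
H(b) = -157 + b (H(b) = b - 157 = -157 + b)
H(235)/z = (-157 + 235)/(1/57532) = 78*57532 = 4487496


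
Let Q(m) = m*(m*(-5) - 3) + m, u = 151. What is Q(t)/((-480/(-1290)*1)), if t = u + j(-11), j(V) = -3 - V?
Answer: -5449089/16 ≈ -3.4057e+5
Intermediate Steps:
t = 159 (t = 151 + (-3 - 1*(-11)) = 151 + (-3 + 11) = 151 + 8 = 159)
Q(m) = m + m*(-3 - 5*m) (Q(m) = m*(-5*m - 3) + m = m*(-3 - 5*m) + m = m + m*(-3 - 5*m))
Q(t)/((-480/(-1290)*1)) = (-1*159*(2 + 5*159))/((-480/(-1290)*1)) = (-1*159*(2 + 795))/((-480*(-1/1290)*1)) = (-1*159*797)/(((16/43)*1)) = -126723/16/43 = -126723*43/16 = -5449089/16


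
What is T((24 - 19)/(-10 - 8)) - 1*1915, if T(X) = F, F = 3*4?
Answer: -1903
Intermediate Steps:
F = 12
T(X) = 12
T((24 - 19)/(-10 - 8)) - 1*1915 = 12 - 1*1915 = 12 - 1915 = -1903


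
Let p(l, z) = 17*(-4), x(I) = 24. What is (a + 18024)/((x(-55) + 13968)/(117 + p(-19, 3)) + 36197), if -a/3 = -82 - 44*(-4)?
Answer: 869358/1787645 ≈ 0.48631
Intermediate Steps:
p(l, z) = -68
a = -282 (a = -3*(-82 - 44*(-4)) = -3*(-82 + 176) = -3*94 = -282)
(a + 18024)/((x(-55) + 13968)/(117 + p(-19, 3)) + 36197) = (-282 + 18024)/((24 + 13968)/(117 - 68) + 36197) = 17742/(13992/49 + 36197) = 17742/(1787645/49) = 17742*(49/1787645) = 869358/1787645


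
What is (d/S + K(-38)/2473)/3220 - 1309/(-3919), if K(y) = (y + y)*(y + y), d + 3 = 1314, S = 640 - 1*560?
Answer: 121201190911/356654081600 ≈ 0.33983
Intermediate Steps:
S = 80 (S = 640 - 560 = 80)
d = 1311 (d = -3 + 1314 = 1311)
K(y) = 4*y² (K(y) = (2*y)*(2*y) = 4*y²)
(d/S + K(-38)/2473)/3220 - 1309/(-3919) = (1311/80 + (4*(-38)²)/2473)/3220 - 1309/(-3919) = (1311*(1/80) + (4*1444)*(1/2473))*(1/3220) - 1309*(-1/3919) = (1311/80 + 5776*(1/2473))*(1/3220) + 1309/3919 = (1311/80 + 5776/2473)*(1/3220) + 1309/3919 = (3704183/197840)*(1/3220) + 1309/3919 = 529169/91006400 + 1309/3919 = 121201190911/356654081600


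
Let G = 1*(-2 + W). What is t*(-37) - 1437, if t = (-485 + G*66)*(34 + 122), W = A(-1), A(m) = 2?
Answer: 2797983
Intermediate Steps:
W = 2
G = 0 (G = 1*(-2 + 2) = 1*0 = 0)
t = -75660 (t = (-485 + 0*66)*(34 + 122) = (-485 + 0)*156 = -485*156 = -75660)
t*(-37) - 1437 = -75660*(-37) - 1437 = 2799420 - 1437 = 2797983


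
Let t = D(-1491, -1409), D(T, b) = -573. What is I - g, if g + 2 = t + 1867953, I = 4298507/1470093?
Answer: -2745215027647/1470093 ≈ -1.8674e+6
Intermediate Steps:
I = 4298507/1470093 (I = 4298507*(1/1470093) = 4298507/1470093 ≈ 2.9240)
t = -573
g = 1867378 (g = -2 + (-573 + 1867953) = -2 + 1867380 = 1867378)
I - g = 4298507/1470093 - 1*1867378 = 4298507/1470093 - 1867378 = -2745215027647/1470093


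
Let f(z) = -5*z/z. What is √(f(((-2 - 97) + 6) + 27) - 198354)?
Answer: I*√198359 ≈ 445.38*I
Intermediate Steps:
f(z) = -5 (f(z) = -5*1 = -5)
√(f(((-2 - 97) + 6) + 27) - 198354) = √(-5 - 198354) = √(-198359) = I*√198359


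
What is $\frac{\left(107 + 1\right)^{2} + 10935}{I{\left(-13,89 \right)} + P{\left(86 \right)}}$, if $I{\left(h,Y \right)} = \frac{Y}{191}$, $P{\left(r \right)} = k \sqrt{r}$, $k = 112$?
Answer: $- \frac{384160401}{39355111183} + \frac{92336621328 \sqrt{86}}{39355111183} \approx 21.748$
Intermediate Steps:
$P{\left(r \right)} = 112 \sqrt{r}$
$I{\left(h,Y \right)} = \frac{Y}{191}$ ($I{\left(h,Y \right)} = Y \frac{1}{191} = \frac{Y}{191}$)
$\frac{\left(107 + 1\right)^{2} + 10935}{I{\left(-13,89 \right)} + P{\left(86 \right)}} = \frac{\left(107 + 1\right)^{2} + 10935}{\frac{1}{191} \cdot 89 + 112 \sqrt{86}} = \frac{108^{2} + 10935}{\frac{89}{191} + 112 \sqrt{86}} = \frac{11664 + 10935}{\frac{89}{191} + 112 \sqrt{86}} = \frac{22599}{\frac{89}{191} + 112 \sqrt{86}}$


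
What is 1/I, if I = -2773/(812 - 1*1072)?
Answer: 260/2773 ≈ 0.093761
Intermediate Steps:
I = 2773/260 (I = -2773/(812 - 1072) = -2773/(-260) = -2773*(-1/260) = 2773/260 ≈ 10.665)
1/I = 1/(2773/260) = 260/2773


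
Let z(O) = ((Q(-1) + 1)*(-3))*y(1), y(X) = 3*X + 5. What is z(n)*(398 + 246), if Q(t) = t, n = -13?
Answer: 0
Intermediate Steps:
y(X) = 5 + 3*X
z(O) = 0 (z(O) = ((-1 + 1)*(-3))*(5 + 3*1) = (0*(-3))*(5 + 3) = 0*8 = 0)
z(n)*(398 + 246) = 0*(398 + 246) = 0*644 = 0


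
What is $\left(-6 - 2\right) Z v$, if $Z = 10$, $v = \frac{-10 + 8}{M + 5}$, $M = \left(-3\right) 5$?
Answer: $-16$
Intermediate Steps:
$M = -15$
$v = \frac{1}{5}$ ($v = \frac{-10 + 8}{-15 + 5} = - \frac{2}{-10} = \left(-2\right) \left(- \frac{1}{10}\right) = \frac{1}{5} \approx 0.2$)
$\left(-6 - 2\right) Z v = \left(-6 - 2\right) 10 \cdot \frac{1}{5} = \left(-8\right) 10 \cdot \frac{1}{5} = \left(-80\right) \frac{1}{5} = -16$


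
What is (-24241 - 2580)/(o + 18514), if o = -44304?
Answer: 26821/25790 ≈ 1.0400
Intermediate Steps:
(-24241 - 2580)/(o + 18514) = (-24241 - 2580)/(-44304 + 18514) = -26821/(-25790) = -26821*(-1/25790) = 26821/25790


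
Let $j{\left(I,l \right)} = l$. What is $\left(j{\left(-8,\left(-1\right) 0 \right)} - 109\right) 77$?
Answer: $-8393$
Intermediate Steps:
$\left(j{\left(-8,\left(-1\right) 0 \right)} - 109\right) 77 = \left(\left(-1\right) 0 - 109\right) 77 = \left(0 - 109\right) 77 = \left(-109\right) 77 = -8393$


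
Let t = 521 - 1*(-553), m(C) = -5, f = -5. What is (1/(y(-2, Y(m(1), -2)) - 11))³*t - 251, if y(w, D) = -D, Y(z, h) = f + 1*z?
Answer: -1325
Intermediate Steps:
Y(z, h) = -5 + z (Y(z, h) = -5 + 1*z = -5 + z)
t = 1074 (t = 521 + 553 = 1074)
(1/(y(-2, Y(m(1), -2)) - 11))³*t - 251 = (1/(-(-5 - 5) - 11))³*1074 - 251 = (1/(-1*(-10) - 11))³*1074 - 251 = (1/(10 - 11))³*1074 - 251 = (1/(-1))³*1074 - 251 = (-1)³*1074 - 251 = -1*1074 - 251 = -1074 - 251 = -1325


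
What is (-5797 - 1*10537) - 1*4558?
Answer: -20892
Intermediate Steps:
(-5797 - 1*10537) - 1*4558 = (-5797 - 10537) - 4558 = -16334 - 4558 = -20892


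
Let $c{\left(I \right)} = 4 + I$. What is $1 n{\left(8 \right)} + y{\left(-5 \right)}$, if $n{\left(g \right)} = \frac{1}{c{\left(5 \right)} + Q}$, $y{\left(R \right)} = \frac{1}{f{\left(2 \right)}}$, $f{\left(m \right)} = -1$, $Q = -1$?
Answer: $- \frac{7}{8} \approx -0.875$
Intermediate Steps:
$y{\left(R \right)} = -1$ ($y{\left(R \right)} = \frac{1}{-1} = -1$)
$n{\left(g \right)} = \frac{1}{8}$ ($n{\left(g \right)} = \frac{1}{\left(4 + 5\right) - 1} = \frac{1}{9 - 1} = \frac{1}{8}$)
$1 n{\left(8 \right)} + y{\left(-5 \right)} = 1 \cdot \frac{1}{8} - 1 = \frac{1}{8} - 1 = - \frac{7}{8}$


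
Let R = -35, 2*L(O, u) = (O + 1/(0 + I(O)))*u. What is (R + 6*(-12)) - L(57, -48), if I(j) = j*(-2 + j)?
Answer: 1317753/1045 ≈ 1261.0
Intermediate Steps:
L(O, u) = u*(O + 1/(O*(-2 + O)))/2 (L(O, u) = ((O + 1/(0 + O*(-2 + O)))*u)/2 = ((O + 1/(O*(-2 + O)))*u)/2 = (u*(O + 1/(O*(-2 + O))))/2 = u*(O + 1/(O*(-2 + O)))/2)
(R + 6*(-12)) - L(57, -48) = (-35 + 6*(-12)) - (-48)*(1 + 57²*(-2 + 57))/(2*57*(-2 + 57)) = (-35 - 72) - (-48)*(1 + 3249*55)/(2*57*55) = -107 - (-48)*(1 + 178695)/(2*57*55) = -107 - (-48)*178696/(2*57*55) = -107 - 1*(-1429568/1045) = -107 + 1429568/1045 = 1317753/1045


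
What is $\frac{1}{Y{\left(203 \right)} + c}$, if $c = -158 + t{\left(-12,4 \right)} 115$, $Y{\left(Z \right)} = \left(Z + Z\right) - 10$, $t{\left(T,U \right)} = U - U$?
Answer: $\frac{1}{238} \approx 0.0042017$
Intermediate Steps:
$t{\left(T,U \right)} = 0$
$Y{\left(Z \right)} = -10 + 2 Z$ ($Y{\left(Z \right)} = 2 Z - 10 = -10 + 2 Z$)
$c = -158$ ($c = -158 + 0 \cdot 115 = -158 + 0 = -158$)
$\frac{1}{Y{\left(203 \right)} + c} = \frac{1}{\left(-10 + 2 \cdot 203\right) - 158} = \frac{1}{\left(-10 + 406\right) - 158} = \frac{1}{396 - 158} = \frac{1}{238}$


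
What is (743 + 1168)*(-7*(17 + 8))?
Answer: -334425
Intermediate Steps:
(743 + 1168)*(-7*(17 + 8)) = 1911*(-7*25) = 1911*(-175) = -334425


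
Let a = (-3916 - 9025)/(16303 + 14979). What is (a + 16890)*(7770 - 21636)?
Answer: -3662981490387/15641 ≈ -2.3419e+8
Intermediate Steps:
a = -12941/31282 ≈ -0.41369
(a + 16890)*(7770 - 21636) = (-12941/31282 + 16890)*(7770 - 21636) = (528340039/31282)*(-13866) = -3662981490387/15641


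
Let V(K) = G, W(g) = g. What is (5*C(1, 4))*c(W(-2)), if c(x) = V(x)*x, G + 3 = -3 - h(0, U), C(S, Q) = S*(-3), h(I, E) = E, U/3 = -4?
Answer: 180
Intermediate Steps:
U = -12 (U = 3*(-4) = -12)
C(S, Q) = -3*S
G = 6 (G = -3 + (-3 - 1*(-12)) = -3 + (-3 + 12) = -3 + 9 = 6)
V(K) = 6
c(x) = 6*x
(5*C(1, 4))*c(W(-2)) = (5*(-3*1))*(6*(-2)) = (5*(-3))*(-12) = -15*(-12) = 180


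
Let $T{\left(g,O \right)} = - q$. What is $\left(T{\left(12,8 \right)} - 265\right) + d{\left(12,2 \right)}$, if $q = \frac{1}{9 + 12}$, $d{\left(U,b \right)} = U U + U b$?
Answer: $- \frac{2038}{21} \approx -97.048$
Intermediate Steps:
$d{\left(U,b \right)} = U^{2} + U b$
$q = \frac{1}{21} \approx 0.047619$
$T{\left(g,O \right)} = - \frac{1}{21}$ ($T{\left(g,O \right)} = \left(-1\right) \frac{1}{21} = - \frac{1}{21}$)
$\left(T{\left(12,8 \right)} - 265\right) + d{\left(12,2 \right)} = \left(- \frac{1}{21} - 265\right) + 12 \left(12 + 2\right) = - \frac{5566}{21} + 12 \cdot 14 = - \frac{5566}{21} + 168 = - \frac{2038}{21}$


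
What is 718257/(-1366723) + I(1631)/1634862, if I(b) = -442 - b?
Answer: -392361430771/744801165742 ≈ -0.52680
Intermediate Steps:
718257/(-1366723) + I(1631)/1634862 = 718257/(-1366723) + (-442 - 1*1631)/1634862 = 718257*(-1/1366723) + (-442 - 1631)*(1/1634862) = -718257/1366723 - 2073*1/1634862 = -718257/1366723 - 691/544954 = -392361430771/744801165742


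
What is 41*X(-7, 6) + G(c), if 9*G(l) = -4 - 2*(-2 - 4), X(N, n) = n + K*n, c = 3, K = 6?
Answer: 15506/9 ≈ 1722.9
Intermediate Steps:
X(N, n) = 7*n (X(N, n) = n + 6*n = 7*n)
G(l) = 8/9 (G(l) = (-4 - 2*(-2 - 4))/9 = (-4 - 2*(-6))/9 = (-4 + 12)/9 = (1/9)*8 = 8/9)
41*X(-7, 6) + G(c) = 41*(7*6) + 8/9 = 41*42 + 8/9 = 1722 + 8/9 = 15506/9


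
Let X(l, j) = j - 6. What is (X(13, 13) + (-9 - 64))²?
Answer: 4356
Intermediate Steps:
X(l, j) = -6 + j
(X(13, 13) + (-9 - 64))² = ((-6 + 13) + (-9 - 64))² = (7 - 73)² = (-66)² = 4356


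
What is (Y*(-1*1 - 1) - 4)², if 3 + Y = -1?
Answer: 16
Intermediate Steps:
Y = -4 (Y = -3 - 1 = -4)
(Y*(-1*1 - 1) - 4)² = (-4*(-1*1 - 1) - 4)² = (-4*(-1 - 1) - 4)² = (-4*(-2) - 4)² = (8 - 4)² = 4² = 16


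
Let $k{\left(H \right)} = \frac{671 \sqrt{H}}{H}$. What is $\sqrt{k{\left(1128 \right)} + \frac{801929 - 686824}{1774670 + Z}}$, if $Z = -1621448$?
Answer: $\frac{\sqrt{38959289846790 + 61699463229459 \sqrt{282}}}{7201434} \approx 4.553$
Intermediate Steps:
$k{\left(H \right)} = \frac{671}{\sqrt{H}}$
$\sqrt{k{\left(1128 \right)} + \frac{801929 - 686824}{1774670 + Z}} = \sqrt{\frac{671}{2 \sqrt{282}} + \frac{801929 - 686824}{1774670 - 1621448}} = \sqrt{671 \frac{\sqrt{282}}{564} + \frac{115105}{153222}} = \sqrt{\frac{671 \sqrt{282}}{564} + 115105 \cdot \frac{1}{153222}} = \sqrt{\frac{671 \sqrt{282}}{564} + \frac{115105}{153222}} = \sqrt{\frac{115105}{153222} + \frac{671 \sqrt{282}}{564}}$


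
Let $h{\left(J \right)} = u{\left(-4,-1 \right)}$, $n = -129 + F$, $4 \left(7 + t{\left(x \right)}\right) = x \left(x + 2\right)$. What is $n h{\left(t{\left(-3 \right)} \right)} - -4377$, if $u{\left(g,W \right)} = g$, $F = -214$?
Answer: $5749$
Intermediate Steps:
$t{\left(x \right)} = -7 + \frac{x \left(2 + x\right)}{4}$ ($t{\left(x \right)} = -7 + \frac{x \left(x + 2\right)}{4} = -7 + \frac{x \left(2 + x\right)}{4}$)
$n = -343$ ($n = -129 - 214 = -343$)
$h{\left(J \right)} = -4$
$n h{\left(t{\left(-3 \right)} \right)} - -4377 = \left(-343\right) \left(-4\right) - -4377 = 1372 + 4377 = 5749$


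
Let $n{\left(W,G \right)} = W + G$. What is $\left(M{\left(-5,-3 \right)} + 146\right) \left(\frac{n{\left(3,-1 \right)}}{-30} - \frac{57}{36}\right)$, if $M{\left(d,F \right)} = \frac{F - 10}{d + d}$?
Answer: $- \frac{48609}{200} \approx -243.04$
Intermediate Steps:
$n{\left(W,G \right)} = G + W$
$M{\left(d,F \right)} = \frac{-10 + F}{2 d}$
$\left(M{\left(-5,-3 \right)} + 146\right) \left(\frac{n{\left(3,-1 \right)}}{-30} - \frac{57}{36}\right) = \left(\frac{-10 - 3}{2 \left(-5\right)} + 146\right) \left(\frac{-1 + 3}{-30} - \frac{57}{36}\right) = \left(\frac{1}{2} \left(- \frac{1}{5}\right) \left(-13\right) + 146\right) \left(2 \left(- \frac{1}{30}\right) - \frac{19}{12}\right) = \left(\frac{13}{10} + 146\right) \left(- \frac{1}{15} - \frac{19}{12}\right) = \frac{1473}{10} \left(- \frac{33}{20}\right) = - \frac{48609}{200}$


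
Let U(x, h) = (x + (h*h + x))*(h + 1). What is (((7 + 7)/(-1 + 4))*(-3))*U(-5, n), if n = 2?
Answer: 252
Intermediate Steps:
U(x, h) = (1 + h)*(h**2 + 2*x) (U(x, h) = (x + (h**2 + x))*(1 + h) = (x + (x + h**2))*(1 + h) = (h**2 + 2*x)*(1 + h) = (1 + h)*(h**2 + 2*x))
(((7 + 7)/(-1 + 4))*(-3))*U(-5, n) = (((7 + 7)/(-1 + 4))*(-3))*(2**2 + 2**3 + 2*(-5) + 2*2*(-5)) = ((14/3)*(-3))*(4 + 8 - 10 - 20) = ((14*(1/3))*(-3))*(-18) = ((14/3)*(-3))*(-18) = -14*(-18) = 252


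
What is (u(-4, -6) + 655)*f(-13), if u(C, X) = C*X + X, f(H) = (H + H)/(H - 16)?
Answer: 17498/29 ≈ 603.38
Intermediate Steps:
f(H) = 2*H/(-16 + H) (f(H) = (2*H)/(-16 + H) = 2*H/(-16 + H))
u(C, X) = X + C*X
(u(-4, -6) + 655)*f(-13) = (-6*(1 - 4) + 655)*(2*(-13)/(-16 - 13)) = (-6*(-3) + 655)*(2*(-13)/(-29)) = (18 + 655)*(2*(-13)*(-1/29)) = 673*(26/29) = 17498/29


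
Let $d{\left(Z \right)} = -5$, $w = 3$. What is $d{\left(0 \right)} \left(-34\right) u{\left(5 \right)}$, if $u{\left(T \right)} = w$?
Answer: $510$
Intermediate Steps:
$u{\left(T \right)} = 3$
$d{\left(0 \right)} \left(-34\right) u{\left(5 \right)} = \left(-5\right) \left(-34\right) 3 = 170 \cdot 3 = 510$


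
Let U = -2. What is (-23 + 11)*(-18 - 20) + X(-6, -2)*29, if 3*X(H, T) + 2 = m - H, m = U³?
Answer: 1252/3 ≈ 417.33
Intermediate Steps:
m = -8 (m = (-2)³ = -8)
X(H, T) = -10/3 - H/3 (X(H, T) = -⅔ + (-8 - H)/3 = -⅔ + (-8/3 - H/3) = -10/3 - H/3)
(-23 + 11)*(-18 - 20) + X(-6, -2)*29 = (-23 + 11)*(-18 - 20) + (-10/3 - ⅓*(-6))*29 = -12*(-38) + (-10/3 + 2)*29 = 456 - 4/3*29 = 456 - 116/3 = 1252/3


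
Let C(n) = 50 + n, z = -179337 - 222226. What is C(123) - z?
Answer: 401736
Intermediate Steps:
z = -401563
C(123) - z = (50 + 123) - 1*(-401563) = 173 + 401563 = 401736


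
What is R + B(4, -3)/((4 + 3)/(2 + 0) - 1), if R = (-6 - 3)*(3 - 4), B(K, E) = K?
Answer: 53/5 ≈ 10.600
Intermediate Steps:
R = 9 (R = -9*(-1) = 9)
R + B(4, -3)/((4 + 3)/(2 + 0) - 1) = 9 + 4/((4 + 3)/(2 + 0) - 1) = 9 + 4/(7/2 - 1) = 9 + 4/(5/2) = 9 + 4*(2/5) = 9 + 8/5 = 53/5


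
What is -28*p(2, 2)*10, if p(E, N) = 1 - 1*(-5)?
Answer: -1680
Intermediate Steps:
p(E, N) = 6 (p(E, N) = 1 + 5 = 6)
-28*p(2, 2)*10 = -28*6*10 = -168*10 = -1680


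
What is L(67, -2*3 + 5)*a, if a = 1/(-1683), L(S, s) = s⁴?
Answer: -1/1683 ≈ -0.00059418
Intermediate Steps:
a = -1/1683 ≈ -0.00059418
L(67, -2*3 + 5)*a = (-2*3 + 5)⁴*(-1/1683) = (-6 + 5)⁴*(-1/1683) = (-1)⁴*(-1/1683) = 1*(-1/1683) = -1/1683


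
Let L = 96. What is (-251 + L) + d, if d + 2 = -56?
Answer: -213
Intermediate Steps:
d = -58 (d = -2 - 56 = -58)
(-251 + L) + d = (-251 + 96) - 58 = -155 - 58 = -213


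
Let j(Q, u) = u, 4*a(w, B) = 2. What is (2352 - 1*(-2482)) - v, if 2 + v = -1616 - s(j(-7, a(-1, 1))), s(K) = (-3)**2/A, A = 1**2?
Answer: 6461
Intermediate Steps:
a(w, B) = 1/2 (a(w, B) = (1/4)*2 = 1/2)
A = 1
s(K) = 9 (s(K) = (-3)**2/1 = 9*1 = 9)
v = -1627 (v = -2 + (-1616 - 1*9) = -2 + (-1616 - 9) = -2 - 1625 = -1627)
(2352 - 1*(-2482)) - v = (2352 - 1*(-2482)) - 1*(-1627) = (2352 + 2482) + 1627 = 4834 + 1627 = 6461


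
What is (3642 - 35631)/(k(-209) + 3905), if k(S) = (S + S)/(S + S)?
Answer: -10663/1302 ≈ -8.1897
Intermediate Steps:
k(S) = 1 (k(S) = (2*S)/((2*S)) = (2*S)*(1/(2*S)) = 1)
(3642 - 35631)/(k(-209) + 3905) = (3642 - 35631)/(1 + 3905) = -31989/3906 = -31989*1/3906 = -10663/1302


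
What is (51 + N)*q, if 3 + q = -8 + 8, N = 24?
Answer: -225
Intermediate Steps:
q = -3 (q = -3 + (-8 + 8) = -3 + 0 = -3)
(51 + N)*q = (51 + 24)*(-3) = 75*(-3) = -225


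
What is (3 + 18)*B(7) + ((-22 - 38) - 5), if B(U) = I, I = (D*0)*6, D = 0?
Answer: -65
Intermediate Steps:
I = 0 (I = (0*0)*6 = 0*6 = 0)
B(U) = 0
(3 + 18)*B(7) + ((-22 - 38) - 5) = (3 + 18)*0 + ((-22 - 38) - 5) = 21*0 + (-60 - 5) = 0 - 65 = -65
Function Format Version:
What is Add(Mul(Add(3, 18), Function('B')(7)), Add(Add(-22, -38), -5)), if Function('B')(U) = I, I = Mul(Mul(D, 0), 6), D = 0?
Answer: -65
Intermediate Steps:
I = 0 (I = Mul(Mul(0, 0), 6) = Mul(0, 6) = 0)
Function('B')(U) = 0
Add(Mul(Add(3, 18), Function('B')(7)), Add(Add(-22, -38), -5)) = Add(Mul(Add(3, 18), 0), Add(Add(-22, -38), -5)) = Add(Mul(21, 0), Add(-60, -5)) = Add(0, -65) = -65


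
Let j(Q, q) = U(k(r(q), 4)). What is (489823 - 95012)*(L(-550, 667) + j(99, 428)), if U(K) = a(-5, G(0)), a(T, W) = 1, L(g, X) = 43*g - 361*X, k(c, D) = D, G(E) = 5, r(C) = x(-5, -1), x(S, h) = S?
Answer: -104402241596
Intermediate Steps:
r(C) = -5
L(g, X) = -361*X + 43*g
U(K) = 1
j(Q, q) = 1
(489823 - 95012)*(L(-550, 667) + j(99, 428)) = (489823 - 95012)*((-361*667 + 43*(-550)) + 1) = 394811*((-240787 - 23650) + 1) = 394811*(-264437 + 1) = 394811*(-264436) = -104402241596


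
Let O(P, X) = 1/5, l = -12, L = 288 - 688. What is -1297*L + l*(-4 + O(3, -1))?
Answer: 2594228/5 ≈ 5.1885e+5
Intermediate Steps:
L = -400
O(P, X) = ⅕
-1297*L + l*(-4 + O(3, -1)) = -1297*(-400) - 12*(-4 + ⅕) = 518800 - 12*(-19/5) = 518800 + 228/5 = 2594228/5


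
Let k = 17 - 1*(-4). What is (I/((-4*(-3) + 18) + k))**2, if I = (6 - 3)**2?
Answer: 9/289 ≈ 0.031142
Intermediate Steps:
k = 21 (k = 17 + 4 = 21)
I = 9 (I = 3**2 = 9)
(I/((-4*(-3) + 18) + k))**2 = (9/((-4*(-3) + 18) + 21))**2 = (9/((12 + 18) + 21))**2 = (9/(30 + 21))**2 = (9/51)**2 = (9*(1/51))**2 = (3/17)**2 = 9/289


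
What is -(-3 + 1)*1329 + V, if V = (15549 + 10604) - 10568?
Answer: 18243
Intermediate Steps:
V = 15585 (V = 26153 - 10568 = 15585)
-(-3 + 1)*1329 + V = -(-3 + 1)*1329 + 15585 = -(-2)*1329 + 15585 = -1*(-2658) + 15585 = 2658 + 15585 = 18243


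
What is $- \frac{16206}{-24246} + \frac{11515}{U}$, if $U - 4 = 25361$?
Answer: $\frac{7669532}{6833331} \approx 1.1224$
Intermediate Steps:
$U = 25365$ ($U = 4 + 25361 = 25365$)
$- \frac{16206}{-24246} + \frac{11515}{U} = - \frac{16206}{-24246} + \frac{11515}{25365} = \left(-16206\right) \left(- \frac{1}{24246}\right) + 11515 \cdot \frac{1}{25365} = \frac{2701}{4041} + \frac{2303}{5073} = \frac{7669532}{6833331}$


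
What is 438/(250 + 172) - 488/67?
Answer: -88295/14137 ≈ -6.2457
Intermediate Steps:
438/(250 + 172) - 488/67 = 438/422 - 488*1/67 = 438*(1/422) - 488/67 = 219/211 - 488/67 = -88295/14137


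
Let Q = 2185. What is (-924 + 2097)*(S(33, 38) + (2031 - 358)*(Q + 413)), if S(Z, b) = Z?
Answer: 5098429251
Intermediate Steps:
(-924 + 2097)*(S(33, 38) + (2031 - 358)*(Q + 413)) = (-924 + 2097)*(33 + (2031 - 358)*(2185 + 413)) = 1173*(33 + 1673*2598) = 1173*(33 + 4346454) = 1173*4346487 = 5098429251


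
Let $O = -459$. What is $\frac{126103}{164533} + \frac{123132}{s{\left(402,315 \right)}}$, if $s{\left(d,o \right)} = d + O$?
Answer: $- \frac{6750696495}{3126127} \approx -2159.4$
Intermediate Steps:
$s{\left(d,o \right)} = -459 + d$ ($s{\left(d,o \right)} = d - 459 = -459 + d$)
$\frac{126103}{164533} + \frac{123132}{s{\left(402,315 \right)}} = \frac{126103}{164533} + \frac{123132}{-459 + 402} = 126103 \cdot \frac{1}{164533} + \frac{123132}{-57} = \frac{126103}{164533} + 123132 \left(- \frac{1}{57}\right) = \frac{126103}{164533} - \frac{41044}{19} = - \frac{6750696495}{3126127}$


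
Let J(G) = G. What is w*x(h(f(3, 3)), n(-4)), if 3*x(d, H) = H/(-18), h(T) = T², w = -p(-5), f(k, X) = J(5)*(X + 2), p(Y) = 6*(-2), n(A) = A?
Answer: 8/9 ≈ 0.88889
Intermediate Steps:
p(Y) = -12
f(k, X) = 10 + 5*X (f(k, X) = 5*(X + 2) = 5*(2 + X) = 10 + 5*X)
w = 12 (w = -1*(-12) = 12)
x(d, H) = -H/54 (x(d, H) = (H/(-18))/3 = (H*(-1/18))/3 = (-H/18)/3 = -H/54)
w*x(h(f(3, 3)), n(-4)) = 12*(-1/54*(-4)) = 12*(2/27) = 8/9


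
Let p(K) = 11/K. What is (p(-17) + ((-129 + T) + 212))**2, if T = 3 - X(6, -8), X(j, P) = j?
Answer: 1819801/289 ≈ 6296.9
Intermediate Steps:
T = -3 (T = 3 - 1*6 = 3 - 6 = -3)
(p(-17) + ((-129 + T) + 212))**2 = (11/(-17) + ((-129 - 3) + 212))**2 = (11*(-1/17) + (-132 + 212))**2 = (-11/17 + 80)**2 = (1349/17)**2 = 1819801/289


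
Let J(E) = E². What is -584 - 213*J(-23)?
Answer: -113261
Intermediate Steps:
-584 - 213*J(-23) = -584 - 213*(-23)² = -584 - 213*529 = -584 - 112677 = -113261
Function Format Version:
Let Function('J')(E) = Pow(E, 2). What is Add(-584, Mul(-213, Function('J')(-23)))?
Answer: -113261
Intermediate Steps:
Add(-584, Mul(-213, Function('J')(-23))) = Add(-584, Mul(-213, Pow(-23, 2))) = Add(-584, Mul(-213, 529)) = Add(-584, -112677) = -113261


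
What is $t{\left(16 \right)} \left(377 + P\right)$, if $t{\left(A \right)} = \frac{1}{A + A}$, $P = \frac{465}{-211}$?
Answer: $\frac{39541}{3376} \approx 11.712$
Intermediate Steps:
$P = - \frac{465}{211}$ ($P = 465 \left(- \frac{1}{211}\right) = - \frac{465}{211} \approx -2.2038$)
$t{\left(A \right)} = \frac{1}{2 A}$
$t{\left(16 \right)} \left(377 + P\right) = \frac{1}{2 \cdot 16} \left(377 - \frac{465}{211}\right) = \frac{1}{2} \cdot \frac{1}{16} \cdot \frac{79082}{211} = \frac{1}{32} \cdot \frac{79082}{211} = \frac{39541}{3376}$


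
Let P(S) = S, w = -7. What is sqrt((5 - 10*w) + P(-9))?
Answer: sqrt(66) ≈ 8.1240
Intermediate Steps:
sqrt((5 - 10*w) + P(-9)) = sqrt((5 - 10*(-7)) - 9) = sqrt((5 + 70) - 9) = sqrt(75 - 9) = sqrt(66)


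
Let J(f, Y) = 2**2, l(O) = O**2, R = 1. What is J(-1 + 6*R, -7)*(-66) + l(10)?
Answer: -164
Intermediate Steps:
J(f, Y) = 4
J(-1 + 6*R, -7)*(-66) + l(10) = 4*(-66) + 10**2 = -264 + 100 = -164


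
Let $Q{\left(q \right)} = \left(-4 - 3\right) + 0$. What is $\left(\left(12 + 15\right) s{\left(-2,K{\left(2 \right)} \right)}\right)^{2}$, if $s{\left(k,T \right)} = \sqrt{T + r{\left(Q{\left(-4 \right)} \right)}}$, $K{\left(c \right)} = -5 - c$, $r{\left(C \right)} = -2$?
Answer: $-6561$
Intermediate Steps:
$Q{\left(q \right)} = -7$ ($Q{\left(q \right)} = -7 + 0 = -7$)
$s{\left(k,T \right)} = \sqrt{-2 + T}$ ($s{\left(k,T \right)} = \sqrt{T - 2} = \sqrt{-2 + T}$)
$\left(\left(12 + 15\right) s{\left(-2,K{\left(2 \right)} \right)}\right)^{2} = \left(\left(12 + 15\right) \sqrt{-2 - 7}\right)^{2} = \left(27 \sqrt{-2 - 7}\right)^{2} = \left(27 \sqrt{-9}\right)^{2} = \left(27 \cdot 3 i\right)^{2} = \left(81 i\right)^{2} = -6561$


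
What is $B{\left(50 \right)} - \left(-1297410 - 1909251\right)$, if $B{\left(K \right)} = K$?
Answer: $3206711$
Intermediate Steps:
$B{\left(50 \right)} - \left(-1297410 - 1909251\right) = 50 - \left(-1297410 - 1909251\right) = 50 - -3206661 = 50 + 3206661 = 3206711$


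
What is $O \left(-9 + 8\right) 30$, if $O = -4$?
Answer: $120$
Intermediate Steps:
$O \left(-9 + 8\right) 30 = - 4 \left(-9 + 8\right) 30 = \left(-4\right) \left(-1\right) 30 = 4 \cdot 30 = 120$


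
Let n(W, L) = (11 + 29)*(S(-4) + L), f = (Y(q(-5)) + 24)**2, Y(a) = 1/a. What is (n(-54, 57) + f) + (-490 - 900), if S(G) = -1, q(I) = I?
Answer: 35411/25 ≈ 1416.4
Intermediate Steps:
f = 14161/25 (f = (1/(-5) + 24)**2 = (-1/5 + 24)**2 = (119/5)**2 = 14161/25 ≈ 566.44)
n(W, L) = -40 + 40*L (n(W, L) = (11 + 29)*(-1 + L) = 40*(-1 + L) = -40 + 40*L)
(n(-54, 57) + f) + (-490 - 900) = ((-40 + 40*57) + 14161/25) + (-490 - 900) = ((-40 + 2280) + 14161/25) - 1390 = (2240 + 14161/25) - 1390 = 70161/25 - 1390 = 35411/25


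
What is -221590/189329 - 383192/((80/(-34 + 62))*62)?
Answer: -63515034847/29345995 ≈ -2164.4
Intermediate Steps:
-221590/189329 - 383192/((80/(-34 + 62))*62) = -221590*1/189329 - 383192/((80/28)*62) = -221590/189329 - 383192/((80*(1/28))*62) = -221590/189329 - 383192/((20/7)*62) = -221590/189329 - 383192/1240/7 = -221590/189329 - 383192*7/1240 = -221590/189329 - 335293/155 = -63515034847/29345995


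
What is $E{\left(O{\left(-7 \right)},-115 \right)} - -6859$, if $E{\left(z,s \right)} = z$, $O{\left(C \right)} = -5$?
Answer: $6854$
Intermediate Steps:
$E{\left(O{\left(-7 \right)},-115 \right)} - -6859 = -5 - -6859 = -5 + 6859 = 6854$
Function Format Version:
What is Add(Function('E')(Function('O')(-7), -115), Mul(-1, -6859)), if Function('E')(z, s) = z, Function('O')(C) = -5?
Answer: 6854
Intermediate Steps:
Add(Function('E')(Function('O')(-7), -115), Mul(-1, -6859)) = Add(-5, Mul(-1, -6859)) = Add(-5, 6859) = 6854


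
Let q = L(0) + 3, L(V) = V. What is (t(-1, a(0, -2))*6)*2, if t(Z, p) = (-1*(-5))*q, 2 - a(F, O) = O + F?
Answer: 180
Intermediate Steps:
a(F, O) = 2 - F - O (a(F, O) = 2 - (O + F) = 2 - (F + O) = 2 + (-F - O) = 2 - F - O)
q = 3 (q = 0 + 3 = 3)
t(Z, p) = 15 (t(Z, p) = -1*(-5)*3 = 5*3 = 15)
(t(-1, a(0, -2))*6)*2 = (15*6)*2 = 90*2 = 180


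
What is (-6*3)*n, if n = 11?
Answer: -198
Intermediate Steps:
(-6*3)*n = -6*3*11 = -18*11 = -198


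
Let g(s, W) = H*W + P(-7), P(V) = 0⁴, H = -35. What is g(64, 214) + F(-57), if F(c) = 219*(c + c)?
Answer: -32456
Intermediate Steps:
F(c) = 438*c (F(c) = 219*(2*c) = 438*c)
P(V) = 0
g(s, W) = -35*W (g(s, W) = -35*W + 0 = -35*W)
g(64, 214) + F(-57) = -35*214 + 438*(-57) = -7490 - 24966 = -32456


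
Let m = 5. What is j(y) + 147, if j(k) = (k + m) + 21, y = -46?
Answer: 127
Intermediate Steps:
j(k) = 26 + k (j(k) = (k + 5) + 21 = (5 + k) + 21 = 26 + k)
j(y) + 147 = (26 - 46) + 147 = -20 + 147 = 127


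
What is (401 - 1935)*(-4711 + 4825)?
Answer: -174876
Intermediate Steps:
(401 - 1935)*(-4711 + 4825) = -1534*114 = -174876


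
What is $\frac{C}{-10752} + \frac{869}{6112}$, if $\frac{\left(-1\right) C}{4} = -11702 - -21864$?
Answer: $\frac{1006969}{256704} \approx 3.9227$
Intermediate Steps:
$C = -40648$ ($C = - 4 \left(-11702 - -21864\right) = - 4 \left(-11702 + 21864\right) = \left(-4\right) 10162 = -40648$)
$\frac{C}{-10752} + \frac{869}{6112} = - \frac{40648}{-10752} + \frac{869}{6112} = \left(-40648\right) \left(- \frac{1}{10752}\right) + 869 \cdot \frac{1}{6112} = \frac{5081}{1344} + \frac{869}{6112} = \frac{1006969}{256704}$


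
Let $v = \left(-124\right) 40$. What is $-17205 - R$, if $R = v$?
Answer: $-12245$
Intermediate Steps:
$v = -4960$
$R = -4960$
$-17205 - R = -17205 - -4960 = -17205 + 4960 = -12245$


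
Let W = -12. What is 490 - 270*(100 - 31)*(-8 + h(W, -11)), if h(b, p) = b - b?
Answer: 149530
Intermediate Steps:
h(b, p) = 0
490 - 270*(100 - 31)*(-8 + h(W, -11)) = 490 - 270*(100 - 31)*(-8 + 0) = 490 - 18630*(-8) = 490 - 270*(-552) = 490 + 149040 = 149530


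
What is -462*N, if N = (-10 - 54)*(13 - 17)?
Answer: -118272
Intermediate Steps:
N = 256 (N = -64*(-4) = 256)
-462*N = -462*256 = -118272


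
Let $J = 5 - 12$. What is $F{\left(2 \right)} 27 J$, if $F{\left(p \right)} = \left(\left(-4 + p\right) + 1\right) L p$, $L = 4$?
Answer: $1512$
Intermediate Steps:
$F{\left(p \right)} = p \left(-12 + 4 p\right)$ ($F{\left(p \right)} = \left(\left(-4 + p\right) + 1\right) 4 p = \left(-3 + p\right) 4 p = \left(-12 + 4 p\right) p = p \left(-12 + 4 p\right)$)
$J = -7$
$F{\left(2 \right)} 27 J = 4 \cdot 2 \left(-3 + 2\right) 27 \left(-7\right) = 4 \cdot 2 \left(-1\right) 27 \left(-7\right) = \left(-8\right) 27 \left(-7\right) = \left(-216\right) \left(-7\right) = 1512$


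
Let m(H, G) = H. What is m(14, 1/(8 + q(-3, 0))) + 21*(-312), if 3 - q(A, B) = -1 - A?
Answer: -6538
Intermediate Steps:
q(A, B) = 4 + A (q(A, B) = 3 - (-1 - A) = 3 + (1 + A) = 4 + A)
m(14, 1/(8 + q(-3, 0))) + 21*(-312) = 14 + 21*(-312) = 14 - 6552 = -6538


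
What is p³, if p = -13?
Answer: -2197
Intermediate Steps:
p³ = (-13)³ = -2197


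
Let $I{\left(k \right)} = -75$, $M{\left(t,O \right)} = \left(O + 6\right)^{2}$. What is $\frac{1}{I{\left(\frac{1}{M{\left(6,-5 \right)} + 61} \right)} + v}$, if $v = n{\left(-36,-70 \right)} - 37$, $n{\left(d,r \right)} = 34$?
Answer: $- \frac{1}{78} \approx -0.012821$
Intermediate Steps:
$M{\left(t,O \right)} = \left(6 + O\right)^{2}$
$v = -3$ ($v = 34 - 37 = -3$)
$\frac{1}{I{\left(\frac{1}{M{\left(6,-5 \right)} + 61} \right)} + v} = \frac{1}{-75 - 3} = \frac{1}{-78} = - \frac{1}{78}$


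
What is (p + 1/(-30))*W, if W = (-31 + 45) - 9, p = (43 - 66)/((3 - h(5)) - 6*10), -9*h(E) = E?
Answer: 2851/1524 ≈ 1.8707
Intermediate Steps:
h(E) = -E/9
p = 207/508 (p = (43 - 66)/((3 - (-1)*5/9) - 6*10) = -23/((3 - 1*(-5/9)) - 60) = -23/((3 + 5/9) - 60) = -23/(32/9 - 60) = -23/(-508/9) = -23*(-9/508) = 207/508 ≈ 0.40748)
W = 5 (W = 14 - 9 = 5)
(p + 1/(-30))*W = (207/508 + 1/(-30))*5 = (207/508 - 1/30)*5 = (2851/7620)*5 = 2851/1524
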